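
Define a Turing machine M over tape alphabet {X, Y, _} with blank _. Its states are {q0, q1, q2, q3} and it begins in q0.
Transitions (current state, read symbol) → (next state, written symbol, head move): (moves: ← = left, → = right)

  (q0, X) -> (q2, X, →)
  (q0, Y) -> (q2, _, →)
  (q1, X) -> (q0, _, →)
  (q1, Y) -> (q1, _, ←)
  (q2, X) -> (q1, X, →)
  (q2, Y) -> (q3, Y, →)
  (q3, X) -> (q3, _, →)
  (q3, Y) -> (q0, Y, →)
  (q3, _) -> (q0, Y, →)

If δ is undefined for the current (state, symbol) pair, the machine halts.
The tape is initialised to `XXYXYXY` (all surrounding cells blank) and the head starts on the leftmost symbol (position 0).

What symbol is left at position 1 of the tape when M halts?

_

state=q0 head=0 tape=[X]XYXYXY   (q0,X)→(q2,X,→)
state=q2 head=1 tape=X[X]YXYXY   (q2,X)→(q1,X,→)
state=q1 head=2 tape=XX[Y]XYXY   (q1,Y)→(q1,_,←)
state=q1 head=1 tape=X[X]_XYXY   (q1,X)→(q0,_,→)
state=q0 head=2 tape=X_[_]XYXY
Cell 1 holds _ when M halts.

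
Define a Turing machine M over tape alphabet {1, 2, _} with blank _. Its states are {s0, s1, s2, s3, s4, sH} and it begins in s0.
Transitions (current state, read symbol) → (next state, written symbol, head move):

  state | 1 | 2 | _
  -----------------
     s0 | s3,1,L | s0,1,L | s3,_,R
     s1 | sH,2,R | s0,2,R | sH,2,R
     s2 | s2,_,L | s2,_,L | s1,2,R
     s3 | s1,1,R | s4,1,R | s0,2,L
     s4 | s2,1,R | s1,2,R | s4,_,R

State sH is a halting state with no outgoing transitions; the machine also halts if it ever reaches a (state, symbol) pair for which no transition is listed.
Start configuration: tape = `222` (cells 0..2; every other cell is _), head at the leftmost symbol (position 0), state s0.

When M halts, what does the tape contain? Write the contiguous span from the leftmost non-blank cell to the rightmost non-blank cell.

state=s0 head=0 tape=__[2]22   (s0,2)→(s0,1,L)
state=s0 head=-1 tape=_[_]122   (s0,_)→(s3,_,R)
state=s3 head=0 tape=__[1]22   (s3,1)→(s1,1,R)
state=s1 head=1 tape=__1[2]2   (s1,2)→(s0,2,R)
state=s0 head=2 tape=__12[2]   (s0,2)→(s0,1,L)
state=s0 head=1 tape=__1[2]1   (s0,2)→(s0,1,L)
state=s0 head=0 tape=__[1]11   (s0,1)→(s3,1,L)
state=s3 head=-1 tape=_[_]111   (s3,_)→(s0,2,L)
state=s0 head=-2 tape=[_]2111   (s0,_)→(s3,_,R)
state=s3 head=-1 tape=_[2]111   (s3,2)→(s4,1,R)
state=s4 head=0 tape=_1[1]11   (s4,1)→(s2,1,R)
state=s2 head=1 tape=_11[1]1   (s2,1)→(s2,_,L)
state=s2 head=0 tape=_1[1]_1   (s2,1)→(s2,_,L)
state=s2 head=-1 tape=_[1]__1   (s2,1)→(s2,_,L)
state=s2 head=-2 tape=[_]___1   (s2,_)→(s1,2,R)
state=s1 head=-1 tape=2[_]__1   (s1,_)→(sH,2,R)
state=sH head=0 tape=22[_]_1
The non-blank tape span at halt is 22__1.

22__1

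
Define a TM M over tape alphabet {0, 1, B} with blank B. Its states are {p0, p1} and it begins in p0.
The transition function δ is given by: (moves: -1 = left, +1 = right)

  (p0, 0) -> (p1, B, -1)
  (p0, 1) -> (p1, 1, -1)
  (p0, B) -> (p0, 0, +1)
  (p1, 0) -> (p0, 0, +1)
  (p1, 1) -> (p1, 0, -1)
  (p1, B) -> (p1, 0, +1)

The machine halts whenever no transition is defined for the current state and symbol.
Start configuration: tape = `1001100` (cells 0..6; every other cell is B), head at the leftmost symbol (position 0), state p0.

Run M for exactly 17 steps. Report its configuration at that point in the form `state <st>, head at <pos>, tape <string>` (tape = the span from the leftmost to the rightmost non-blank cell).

p0 | B[1]001100   read 1 → write 1, move -1, go to p1
p1 | [B]1001100   read B → write 0, move +1, go to p1
p1 | 0[1]001100   read 1 → write 0, move -1, go to p1
p1 | [0]0001100   read 0 → write 0, move +1, go to p0
p0 | 0[0]001100   read 0 → write B, move -1, go to p1
p1 | [0]B001100   read 0 → write 0, move +1, go to p0
p0 | 0[B]001100   read B → write 0, move +1, go to p0
p0 | 00[0]01100   read 0 → write B, move -1, go to p1
p1 | 0[0]B01100   read 0 → write 0, move +1, go to p0
p0 | 00[B]01100   read B → write 0, move +1, go to p0
p0 | 000[0]1100   read 0 → write B, move -1, go to p1
p1 | 00[0]B1100   read 0 → write 0, move +1, go to p0
p0 | 000[B]1100   read B → write 0, move +1, go to p0
p0 | 0000[1]100   read 1 → write 1, move -1, go to p1
p1 | 000[0]1100   read 0 → write 0, move +1, go to p0
p0 | 0000[1]100   read 1 → write 1, move -1, go to p1
p1 | 000[0]1100   read 0 → write 0, move +1, go to p0
p0 | 0000[1]100
After 17 steps: state p0, head at 3, tape 00001100.

state p0, head at 3, tape 00001100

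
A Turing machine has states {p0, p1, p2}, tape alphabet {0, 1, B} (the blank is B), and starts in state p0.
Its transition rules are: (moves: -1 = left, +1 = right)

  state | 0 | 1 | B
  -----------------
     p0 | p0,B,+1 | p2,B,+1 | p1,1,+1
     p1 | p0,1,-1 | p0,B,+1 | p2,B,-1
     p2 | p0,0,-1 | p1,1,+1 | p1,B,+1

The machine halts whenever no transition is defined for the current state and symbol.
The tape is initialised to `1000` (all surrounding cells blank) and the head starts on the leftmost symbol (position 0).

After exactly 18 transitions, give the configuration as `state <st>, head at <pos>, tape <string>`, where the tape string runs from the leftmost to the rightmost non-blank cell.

state p1, head at 4, tape 1

state=p0 head=0 tape=[1]000B   (p0,1)→(p2,B,+1)
state=p2 head=1 tape=B[0]00B   (p2,0)→(p0,0,-1)
state=p0 head=0 tape=[B]000B   (p0,B)→(p1,1,+1)
state=p1 head=1 tape=1[0]00B   (p1,0)→(p0,1,-1)
state=p0 head=0 tape=[1]100B   (p0,1)→(p2,B,+1)
state=p2 head=1 tape=B[1]00B   (p2,1)→(p1,1,+1)
state=p1 head=2 tape=B1[0]0B   (p1,0)→(p0,1,-1)
state=p0 head=1 tape=B[1]10B   (p0,1)→(p2,B,+1)
state=p2 head=2 tape=BB[1]0B   (p2,1)→(p1,1,+1)
state=p1 head=3 tape=BB1[0]B   (p1,0)→(p0,1,-1)
state=p0 head=2 tape=BB[1]1B   (p0,1)→(p2,B,+1)
state=p2 head=3 tape=BBB[1]B   (p2,1)→(p1,1,+1)
state=p1 head=4 tape=BBB1[B]   (p1,B)→(p2,B,-1)
state=p2 head=3 tape=BBB[1]B   (p2,1)→(p1,1,+1)
state=p1 head=4 tape=BBB1[B]   (p1,B)→(p2,B,-1)
state=p2 head=3 tape=BBB[1]B   (p2,1)→(p1,1,+1)
state=p1 head=4 tape=BBB1[B]   (p1,B)→(p2,B,-1)
state=p2 head=3 tape=BBB[1]B   (p2,1)→(p1,1,+1)
state=p1 head=4 tape=BBB1[B]
After 18 steps: state p1, head at 4, tape 1.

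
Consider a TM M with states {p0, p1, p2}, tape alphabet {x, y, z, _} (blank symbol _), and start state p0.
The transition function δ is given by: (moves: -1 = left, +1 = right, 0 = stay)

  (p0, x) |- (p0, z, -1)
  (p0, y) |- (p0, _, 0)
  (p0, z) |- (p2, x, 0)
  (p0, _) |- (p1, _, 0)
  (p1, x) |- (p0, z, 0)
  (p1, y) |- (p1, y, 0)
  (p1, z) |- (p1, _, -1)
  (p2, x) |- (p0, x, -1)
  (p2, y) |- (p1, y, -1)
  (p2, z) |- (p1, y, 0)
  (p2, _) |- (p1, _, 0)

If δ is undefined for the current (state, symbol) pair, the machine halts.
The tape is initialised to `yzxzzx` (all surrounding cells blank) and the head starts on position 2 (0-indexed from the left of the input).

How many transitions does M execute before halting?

state=p0 head=2 tape=yz[x]zzx   (p0,x)→(p0,z,-1)
state=p0 head=1 tape=y[z]zzzx   (p0,z)→(p2,x,0)
state=p2 head=1 tape=y[x]zzzx   (p2,x)→(p0,x,-1)
state=p0 head=0 tape=[y]xzzzx   (p0,y)→(p0,_,0)
state=p0 head=0 tape=[_]xzzzx   (p0,_)→(p1,_,0)
state=p1 head=0 tape=[_]xzzzx
M halts after 5 transitions.

5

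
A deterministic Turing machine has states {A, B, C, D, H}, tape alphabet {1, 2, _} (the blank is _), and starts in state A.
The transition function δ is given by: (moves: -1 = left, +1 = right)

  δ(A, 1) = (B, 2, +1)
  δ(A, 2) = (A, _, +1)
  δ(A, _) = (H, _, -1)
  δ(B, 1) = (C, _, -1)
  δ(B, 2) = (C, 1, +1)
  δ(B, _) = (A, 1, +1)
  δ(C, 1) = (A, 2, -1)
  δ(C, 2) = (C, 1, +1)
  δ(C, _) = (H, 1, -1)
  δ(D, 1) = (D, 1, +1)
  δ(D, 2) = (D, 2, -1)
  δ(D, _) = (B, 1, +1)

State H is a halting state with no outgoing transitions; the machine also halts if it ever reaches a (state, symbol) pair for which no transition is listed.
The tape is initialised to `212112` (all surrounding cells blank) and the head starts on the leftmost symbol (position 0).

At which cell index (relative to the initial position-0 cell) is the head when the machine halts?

A | [2]12112_   read 2 → write _, move +1, go to A
A | _[1]2112_   read 1 → write 2, move +1, go to B
B | _2[2]112_   read 2 → write 1, move +1, go to C
C | _21[1]12_   read 1 → write 2, move -1, go to A
A | _2[1]212_   read 1 → write 2, move +1, go to B
B | _22[2]12_   read 2 → write 1, move +1, go to C
C | _221[1]2_   read 1 → write 2, move -1, go to A
A | _22[1]22_   read 1 → write 2, move +1, go to B
B | _222[2]2_   read 2 → write 1, move +1, go to C
C | _2221[2]_   read 2 → write 1, move +1, go to C
C | _22211[_]   read _ → write 1, move -1, go to H
H | _2221[1]1
At halt the head is at cell 5.

5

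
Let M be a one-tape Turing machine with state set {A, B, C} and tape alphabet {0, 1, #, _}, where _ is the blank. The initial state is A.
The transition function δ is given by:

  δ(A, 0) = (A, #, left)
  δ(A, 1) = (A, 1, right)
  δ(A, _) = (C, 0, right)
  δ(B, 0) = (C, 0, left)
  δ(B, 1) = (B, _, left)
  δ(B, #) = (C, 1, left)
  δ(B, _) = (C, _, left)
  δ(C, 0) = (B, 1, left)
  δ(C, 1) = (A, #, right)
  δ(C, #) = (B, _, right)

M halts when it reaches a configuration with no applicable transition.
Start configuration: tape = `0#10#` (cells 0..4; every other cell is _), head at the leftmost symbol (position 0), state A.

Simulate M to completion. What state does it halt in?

state=A head=0 tape=_[0]#10#   (A,0)→(A,#,left)
state=A head=-1 tape=[_]##10#   (A,_)→(C,0,right)
state=C head=0 tape=0[#]#10#   (C,#)→(B,_,right)
state=B head=1 tape=0_[#]10#   (B,#)→(C,1,left)
state=C head=0 tape=0[_]110#
No transition is defined for (C, _); M halts in state C.

C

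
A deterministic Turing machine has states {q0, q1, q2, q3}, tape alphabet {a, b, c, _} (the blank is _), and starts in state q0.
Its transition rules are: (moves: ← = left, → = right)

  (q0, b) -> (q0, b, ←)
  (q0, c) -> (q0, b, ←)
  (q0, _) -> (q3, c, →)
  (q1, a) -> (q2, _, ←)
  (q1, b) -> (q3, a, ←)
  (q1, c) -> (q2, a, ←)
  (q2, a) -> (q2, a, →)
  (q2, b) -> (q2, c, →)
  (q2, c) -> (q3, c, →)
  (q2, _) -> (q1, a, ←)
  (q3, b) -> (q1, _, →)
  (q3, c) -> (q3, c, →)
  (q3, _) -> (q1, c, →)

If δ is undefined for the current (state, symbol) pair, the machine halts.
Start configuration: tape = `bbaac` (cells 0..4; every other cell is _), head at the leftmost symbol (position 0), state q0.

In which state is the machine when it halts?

q3

q0 | _[b]baac   read b → write b, move ←, go to q0
q0 | [_]bbaac   read _ → write c, move →, go to q3
q3 | c[b]baac   read b → write _, move →, go to q1
q1 | c_[b]aac   read b → write a, move ←, go to q3
q3 | c[_]aaac   read _ → write c, move →, go to q1
q1 | cc[a]aac   read a → write _, move ←, go to q2
q2 | c[c]_aac   read c → write c, move →, go to q3
q3 | cc[_]aac   read _ → write c, move →, go to q1
q1 | ccc[a]ac   read a → write _, move ←, go to q2
q2 | cc[c]_ac   read c → write c, move →, go to q3
q3 | ccc[_]ac   read _ → write c, move →, go to q1
q1 | cccc[a]c   read a → write _, move ←, go to q2
q2 | ccc[c]_c   read c → write c, move →, go to q3
q3 | cccc[_]c   read _ → write c, move →, go to q1
q1 | ccccc[c]   read c → write a, move ←, go to q2
q2 | cccc[c]a   read c → write c, move →, go to q3
q3 | ccccc[a]
No transition is defined for (q3, a); M halts in state q3.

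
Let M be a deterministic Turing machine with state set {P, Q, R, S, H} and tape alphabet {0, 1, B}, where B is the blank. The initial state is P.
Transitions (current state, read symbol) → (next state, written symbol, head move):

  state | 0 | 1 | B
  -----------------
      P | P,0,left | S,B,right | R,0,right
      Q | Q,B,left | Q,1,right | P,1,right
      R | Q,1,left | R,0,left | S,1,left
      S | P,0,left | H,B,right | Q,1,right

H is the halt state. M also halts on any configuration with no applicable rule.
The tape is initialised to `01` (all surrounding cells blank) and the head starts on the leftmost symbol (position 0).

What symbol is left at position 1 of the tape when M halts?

state=P head=0 tape=BB[0]1BBBBB   (P,0)→(P,0,left)
state=P head=-1 tape=B[B]01BBBBB   (P,B)→(R,0,right)
state=R head=0 tape=B0[0]1BBBBB   (R,0)→(Q,1,left)
state=Q head=-1 tape=B[0]11BBBBB   (Q,0)→(Q,B,left)
state=Q head=-2 tape=[B]B11BBBBB   (Q,B)→(P,1,right)
state=P head=-1 tape=1[B]11BBBBB   (P,B)→(R,0,right)
state=R head=0 tape=10[1]1BBBBB   (R,1)→(R,0,left)
state=R head=-1 tape=1[0]01BBBBB   (R,0)→(Q,1,left)
state=Q head=-2 tape=[1]101BBBBB   (Q,1)→(Q,1,right)
state=Q head=-1 tape=1[1]01BBBBB   (Q,1)→(Q,1,right)
state=Q head=0 tape=11[0]1BBBBB   (Q,0)→(Q,B,left)
state=Q head=-1 tape=1[1]B1BBBBB   (Q,1)→(Q,1,right)
state=Q head=0 tape=11[B]1BBBBB   (Q,B)→(P,1,right)
state=P head=1 tape=111[1]BBBBB   (P,1)→(S,B,right)
state=S head=2 tape=111B[B]BBBB   (S,B)→(Q,1,right)
state=Q head=3 tape=111B1[B]BBB   (Q,B)→(P,1,right)
state=P head=4 tape=111B11[B]BB   (P,B)→(R,0,right)
state=R head=5 tape=111B110[B]B   (R,B)→(S,1,left)
state=S head=4 tape=111B11[0]1B   (S,0)→(P,0,left)
state=P head=3 tape=111B1[1]01B   (P,1)→(S,B,right)
state=S head=4 tape=111B1B[0]1B   (S,0)→(P,0,left)
state=P head=3 tape=111B1[B]01B   (P,B)→(R,0,right)
state=R head=4 tape=111B10[0]1B   (R,0)→(Q,1,left)
state=Q head=3 tape=111B1[0]11B   (Q,0)→(Q,B,left)
state=Q head=2 tape=111B[1]B11B   (Q,1)→(Q,1,right)
state=Q head=3 tape=111B1[B]11B   (Q,B)→(P,1,right)
state=P head=4 tape=111B11[1]1B   (P,1)→(S,B,right)
state=S head=5 tape=111B11B[1]B   (S,1)→(H,B,right)
state=H head=6 tape=111B11BB[B]
Cell 1 holds B when M halts.

B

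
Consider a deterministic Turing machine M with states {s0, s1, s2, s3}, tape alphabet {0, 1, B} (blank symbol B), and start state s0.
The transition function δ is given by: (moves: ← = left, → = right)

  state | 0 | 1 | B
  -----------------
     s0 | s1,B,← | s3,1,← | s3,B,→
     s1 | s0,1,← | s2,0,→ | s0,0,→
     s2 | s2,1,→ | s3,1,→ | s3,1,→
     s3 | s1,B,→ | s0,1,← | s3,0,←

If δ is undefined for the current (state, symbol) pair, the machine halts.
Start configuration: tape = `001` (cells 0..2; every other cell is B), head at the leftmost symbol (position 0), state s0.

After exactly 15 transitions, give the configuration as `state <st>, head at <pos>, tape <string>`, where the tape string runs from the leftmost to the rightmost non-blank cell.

state s3, head at 3, tape 0B0B10

s0 | B[0]01BB   read 0 → write B, move ←, go to s1
s1 | [B]B01BB   read B → write 0, move →, go to s0
s0 | 0[B]01BB   read B → write B, move →, go to s3
s3 | 0B[0]1BB   read 0 → write B, move →, go to s1
s1 | 0BB[1]BB   read 1 → write 0, move →, go to s2
s2 | 0BB0[B]B   read B → write 1, move →, go to s3
s3 | 0BB01[B]   read B → write 0, move ←, go to s3
s3 | 0BB0[1]0   read 1 → write 1, move ←, go to s0
s0 | 0BB[0]10   read 0 → write B, move ←, go to s1
s1 | 0B[B]B10   read B → write 0, move →, go to s0
s0 | 0B0[B]10   read B → write B, move →, go to s3
s3 | 0B0B[1]0   read 1 → write 1, move ←, go to s0
s0 | 0B0[B]10   read B → write B, move →, go to s3
s3 | 0B0B[1]0   read 1 → write 1, move ←, go to s0
s0 | 0B0[B]10   read B → write B, move →, go to s3
s3 | 0B0B[1]0
After 15 steps: state s3, head at 3, tape 0B0B10.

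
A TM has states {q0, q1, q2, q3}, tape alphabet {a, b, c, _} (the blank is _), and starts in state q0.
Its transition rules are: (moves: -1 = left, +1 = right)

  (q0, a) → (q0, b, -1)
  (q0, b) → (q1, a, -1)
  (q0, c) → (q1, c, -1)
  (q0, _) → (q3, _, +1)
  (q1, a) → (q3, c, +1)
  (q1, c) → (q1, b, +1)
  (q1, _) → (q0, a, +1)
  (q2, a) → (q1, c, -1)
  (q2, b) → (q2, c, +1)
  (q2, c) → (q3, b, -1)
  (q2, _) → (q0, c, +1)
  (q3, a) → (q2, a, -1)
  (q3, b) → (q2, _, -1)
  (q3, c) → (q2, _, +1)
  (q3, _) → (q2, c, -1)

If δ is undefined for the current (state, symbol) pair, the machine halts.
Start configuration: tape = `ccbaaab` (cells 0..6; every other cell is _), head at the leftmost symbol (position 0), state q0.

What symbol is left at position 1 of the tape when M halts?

b

state=q0 head=0 tape=___[c]cbaaab   (q0,c)→(q1,c,-1)
state=q1 head=-1 tape=__[_]ccbaaab   (q1,_)→(q0,a,+1)
state=q0 head=0 tape=__a[c]cbaaab   (q0,c)→(q1,c,-1)
state=q1 head=-1 tape=__[a]ccbaaab   (q1,a)→(q3,c,+1)
state=q3 head=0 tape=__c[c]cbaaab   (q3,c)→(q2,_,+1)
state=q2 head=1 tape=__c_[c]baaab   (q2,c)→(q3,b,-1)
state=q3 head=0 tape=__c[_]bbaaab   (q3,_)→(q2,c,-1)
state=q2 head=-1 tape=__[c]cbbaaab   (q2,c)→(q3,b,-1)
state=q3 head=-2 tape=_[_]bcbbaaab   (q3,_)→(q2,c,-1)
state=q2 head=-3 tape=[_]cbcbbaaab   (q2,_)→(q0,c,+1)
state=q0 head=-2 tape=c[c]bcbbaaab   (q0,c)→(q1,c,-1)
state=q1 head=-3 tape=[c]cbcbbaaab   (q1,c)→(q1,b,+1)
state=q1 head=-2 tape=b[c]bcbbaaab   (q1,c)→(q1,b,+1)
state=q1 head=-1 tape=bb[b]cbbaaab
Cell 1 holds b when M halts.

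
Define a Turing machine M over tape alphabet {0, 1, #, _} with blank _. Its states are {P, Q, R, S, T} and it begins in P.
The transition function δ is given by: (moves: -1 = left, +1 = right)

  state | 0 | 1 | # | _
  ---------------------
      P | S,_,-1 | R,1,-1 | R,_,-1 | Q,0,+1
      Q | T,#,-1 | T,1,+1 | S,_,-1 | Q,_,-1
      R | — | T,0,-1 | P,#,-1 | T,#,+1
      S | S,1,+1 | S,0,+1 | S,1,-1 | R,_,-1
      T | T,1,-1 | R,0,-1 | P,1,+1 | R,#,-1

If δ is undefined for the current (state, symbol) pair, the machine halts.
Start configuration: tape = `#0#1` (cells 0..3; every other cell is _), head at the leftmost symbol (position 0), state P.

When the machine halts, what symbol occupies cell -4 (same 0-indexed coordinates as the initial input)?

P | ____[#]0#1   read # → write _, move -1, go to R
R | ___[_]_0#1   read _ → write #, move +1, go to T
T | ___#[_]0#1   read _ → write #, move -1, go to R
R | ___[#]#0#1   read # → write #, move -1, go to P
P | __[_]##0#1   read _ → write 0, move +1, go to Q
Q | __0[#]#0#1   read # → write _, move -1, go to S
S | __[0]_#0#1   read 0 → write 1, move +1, go to S
S | __1[_]#0#1   read _ → write _, move -1, go to R
R | __[1]_#0#1   read 1 → write 0, move -1, go to T
T | _[_]0_#0#1   read _ → write #, move -1, go to R
R | [_]#0_#0#1   read _ → write #, move +1, go to T
T | #[#]0_#0#1   read # → write 1, move +1, go to P
P | #1[0]_#0#1   read 0 → write _, move -1, go to S
S | #[1]__#0#1   read 1 → write 0, move +1, go to S
S | #0[_]_#0#1   read _ → write _, move -1, go to R
R | #[0]__#0#1
Cell -4 holds # when M halts.

#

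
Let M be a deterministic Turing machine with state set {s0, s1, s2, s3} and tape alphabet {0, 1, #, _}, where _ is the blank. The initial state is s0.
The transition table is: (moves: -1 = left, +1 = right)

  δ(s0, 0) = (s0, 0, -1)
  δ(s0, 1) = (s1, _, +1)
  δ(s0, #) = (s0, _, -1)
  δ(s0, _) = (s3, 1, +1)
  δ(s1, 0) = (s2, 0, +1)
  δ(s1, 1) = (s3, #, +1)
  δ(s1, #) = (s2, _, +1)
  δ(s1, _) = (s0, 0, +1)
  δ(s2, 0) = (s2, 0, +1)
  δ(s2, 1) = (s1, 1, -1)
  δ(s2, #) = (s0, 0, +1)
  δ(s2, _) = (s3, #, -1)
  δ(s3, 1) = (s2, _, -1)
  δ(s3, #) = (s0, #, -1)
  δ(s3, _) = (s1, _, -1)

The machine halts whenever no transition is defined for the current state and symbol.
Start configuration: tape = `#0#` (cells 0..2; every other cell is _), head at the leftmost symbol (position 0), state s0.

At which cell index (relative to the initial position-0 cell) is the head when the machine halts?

2

s0 | __[#]0#__   read # → write _, move -1, go to s0
s0 | _[_]_0#__   read _ → write 1, move +1, go to s3
s3 | _1[_]0#__   read _ → write _, move -1, go to s1
s1 | _[1]_0#__   read 1 → write #, move +1, go to s3
s3 | _#[_]0#__   read _ → write _, move -1, go to s1
s1 | _[#]_0#__   read # → write _, move +1, go to s2
s2 | __[_]0#__   read _ → write #, move -1, go to s3
s3 | _[_]#0#__   read _ → write _, move -1, go to s1
s1 | [_]_#0#__   read _ → write 0, move +1, go to s0
s0 | 0[_]#0#__   read _ → write 1, move +1, go to s3
s3 | 01[#]0#__   read # → write #, move -1, go to s0
s0 | 0[1]#0#__   read 1 → write _, move +1, go to s1
s1 | 0_[#]0#__   read # → write _, move +1, go to s2
s2 | 0__[0]#__   read 0 → write 0, move +1, go to s2
s2 | 0__0[#]__   read # → write 0, move +1, go to s0
s0 | 0__00[_]_   read _ → write 1, move +1, go to s3
s3 | 0__001[_]   read _ → write _, move -1, go to s1
s1 | 0__00[1]_   read 1 → write #, move +1, go to s3
s3 | 0__00#[_]   read _ → write _, move -1, go to s1
s1 | 0__00[#]_   read # → write _, move +1, go to s2
s2 | 0__00_[_]   read _ → write #, move -1, go to s3
s3 | 0__00[_]#   read _ → write _, move -1, go to s1
s1 | 0__0[0]_#   read 0 → write 0, move +1, go to s2
s2 | 0__00[_]#   read _ → write #, move -1, go to s3
s3 | 0__0[0]##
At halt the head is at cell 2.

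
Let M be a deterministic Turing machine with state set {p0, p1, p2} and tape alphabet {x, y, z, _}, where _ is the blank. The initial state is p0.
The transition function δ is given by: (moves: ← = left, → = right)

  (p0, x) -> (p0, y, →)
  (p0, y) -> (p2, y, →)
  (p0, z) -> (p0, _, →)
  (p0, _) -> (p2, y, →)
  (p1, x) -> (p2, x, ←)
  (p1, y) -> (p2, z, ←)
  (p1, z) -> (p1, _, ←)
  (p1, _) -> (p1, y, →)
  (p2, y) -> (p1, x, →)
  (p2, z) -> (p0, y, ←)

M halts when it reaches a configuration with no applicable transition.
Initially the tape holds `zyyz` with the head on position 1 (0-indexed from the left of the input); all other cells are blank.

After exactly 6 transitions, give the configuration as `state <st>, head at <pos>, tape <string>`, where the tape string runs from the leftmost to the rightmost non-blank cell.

state=p0 head=1 tape=z[y]yz   (p0,y)→(p2,y,→)
state=p2 head=2 tape=zy[y]z   (p2,y)→(p1,x,→)
state=p1 head=3 tape=zyx[z]   (p1,z)→(p1,_,←)
state=p1 head=2 tape=zy[x]_   (p1,x)→(p2,x,←)
state=p2 head=1 tape=z[y]x_   (p2,y)→(p1,x,→)
state=p1 head=2 tape=zx[x]_   (p1,x)→(p2,x,←)
state=p2 head=1 tape=z[x]x_
After 6 steps: state p2, head at 1, tape zxx.

state p2, head at 1, tape zxx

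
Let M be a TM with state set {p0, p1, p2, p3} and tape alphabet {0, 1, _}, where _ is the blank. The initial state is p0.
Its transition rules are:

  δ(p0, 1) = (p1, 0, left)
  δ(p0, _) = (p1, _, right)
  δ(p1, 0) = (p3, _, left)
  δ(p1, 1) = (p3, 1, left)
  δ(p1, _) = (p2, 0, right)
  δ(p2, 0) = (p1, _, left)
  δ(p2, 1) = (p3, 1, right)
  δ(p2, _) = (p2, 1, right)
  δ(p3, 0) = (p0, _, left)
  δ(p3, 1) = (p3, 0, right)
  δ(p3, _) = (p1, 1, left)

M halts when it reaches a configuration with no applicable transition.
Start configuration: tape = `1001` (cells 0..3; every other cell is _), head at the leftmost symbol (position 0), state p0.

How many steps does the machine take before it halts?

state=p0 head=0 tape=____[1]001   (p0,1)→(p1,0,left)
state=p1 head=-1 tape=___[_]0001   (p1,_)→(p2,0,right)
state=p2 head=0 tape=___0[0]001   (p2,0)→(p1,_,left)
state=p1 head=-1 tape=___[0]_001   (p1,0)→(p3,_,left)
state=p3 head=-2 tape=__[_]__001   (p3,_)→(p1,1,left)
state=p1 head=-3 tape=_[_]1__001   (p1,_)→(p2,0,right)
state=p2 head=-2 tape=_0[1]__001   (p2,1)→(p3,1,right)
state=p3 head=-1 tape=_01[_]_001   (p3,_)→(p1,1,left)
state=p1 head=-2 tape=_0[1]1_001   (p1,1)→(p3,1,left)
state=p3 head=-3 tape=_[0]11_001   (p3,0)→(p0,_,left)
state=p0 head=-4 tape=[_]_11_001   (p0,_)→(p1,_,right)
state=p1 head=-3 tape=_[_]11_001   (p1,_)→(p2,0,right)
state=p2 head=-2 tape=_0[1]1_001   (p2,1)→(p3,1,right)
state=p3 head=-1 tape=_01[1]_001   (p3,1)→(p3,0,right)
state=p3 head=0 tape=_010[_]001   (p3,_)→(p1,1,left)
state=p1 head=-1 tape=_01[0]1001   (p1,0)→(p3,_,left)
state=p3 head=-2 tape=_0[1]_1001   (p3,1)→(p3,0,right)
state=p3 head=-1 tape=_00[_]1001   (p3,_)→(p1,1,left)
state=p1 head=-2 tape=_0[0]11001   (p1,0)→(p3,_,left)
state=p3 head=-3 tape=_[0]_11001   (p3,0)→(p0,_,left)
state=p0 head=-4 tape=[_]__11001   (p0,_)→(p1,_,right)
state=p1 head=-3 tape=_[_]_11001   (p1,_)→(p2,0,right)
state=p2 head=-2 tape=_0[_]11001   (p2,_)→(p2,1,right)
state=p2 head=-1 tape=_01[1]1001   (p2,1)→(p3,1,right)
state=p3 head=0 tape=_011[1]001   (p3,1)→(p3,0,right)
state=p3 head=1 tape=_0110[0]01   (p3,0)→(p0,_,left)
state=p0 head=0 tape=_011[0]_01
M halts after 26 transitions.

26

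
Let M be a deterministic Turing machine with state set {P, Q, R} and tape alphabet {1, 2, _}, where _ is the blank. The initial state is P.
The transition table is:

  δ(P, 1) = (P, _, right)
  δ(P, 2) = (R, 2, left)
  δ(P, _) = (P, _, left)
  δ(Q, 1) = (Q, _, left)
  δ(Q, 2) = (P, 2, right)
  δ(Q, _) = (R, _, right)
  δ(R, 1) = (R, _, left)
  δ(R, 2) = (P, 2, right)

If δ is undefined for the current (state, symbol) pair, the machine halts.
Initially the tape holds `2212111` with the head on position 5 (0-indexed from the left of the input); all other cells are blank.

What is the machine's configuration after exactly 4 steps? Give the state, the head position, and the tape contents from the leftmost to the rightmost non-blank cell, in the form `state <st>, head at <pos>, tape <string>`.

state=P head=5 tape=22121[1]1_   (P,1)→(P,_,right)
state=P head=6 tape=22121_[1]_   (P,1)→(P,_,right)
state=P head=7 tape=22121__[_]   (P,_)→(P,_,left)
state=P head=6 tape=22121_[_]_   (P,_)→(P,_,left)
state=P head=5 tape=22121[_]__
After 4 steps: state P, head at 5, tape 22121.

state P, head at 5, tape 22121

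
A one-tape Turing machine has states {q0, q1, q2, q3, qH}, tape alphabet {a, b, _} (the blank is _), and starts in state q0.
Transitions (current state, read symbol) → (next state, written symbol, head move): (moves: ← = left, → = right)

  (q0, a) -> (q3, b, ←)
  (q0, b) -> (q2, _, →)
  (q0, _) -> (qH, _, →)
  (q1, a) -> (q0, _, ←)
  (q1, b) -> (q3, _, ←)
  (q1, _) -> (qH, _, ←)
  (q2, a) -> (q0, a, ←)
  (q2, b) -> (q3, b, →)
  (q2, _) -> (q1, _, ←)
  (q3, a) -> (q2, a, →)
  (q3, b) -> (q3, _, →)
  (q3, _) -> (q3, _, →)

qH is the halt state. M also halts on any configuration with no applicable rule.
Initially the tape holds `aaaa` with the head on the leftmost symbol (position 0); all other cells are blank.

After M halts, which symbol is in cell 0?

q0 | _[a]aaa_   read a → write b, move ←, go to q3
q3 | [_]baaa_   read _ → write _, move →, go to q3
q3 | _[b]aaa_   read b → write _, move →, go to q3
q3 | __[a]aa_   read a → write a, move →, go to q2
q2 | __a[a]a_   read a → write a, move ←, go to q0
q0 | __[a]aa_   read a → write b, move ←, go to q3
q3 | _[_]baa_   read _ → write _, move →, go to q3
q3 | __[b]aa_   read b → write _, move →, go to q3
q3 | ___[a]a_   read a → write a, move →, go to q2
q2 | ___a[a]_   read a → write a, move ←, go to q0
q0 | ___[a]a_   read a → write b, move ←, go to q3
q3 | __[_]ba_   read _ → write _, move →, go to q3
q3 | ___[b]a_   read b → write _, move →, go to q3
q3 | ____[a]_   read a → write a, move →, go to q2
q2 | ____a[_]   read _ → write _, move ←, go to q1
q1 | ____[a]_   read a → write _, move ←, go to q0
q0 | ___[_]__   read _ → write _, move →, go to qH
qH | ____[_]_
Cell 0 holds _ when M halts.

_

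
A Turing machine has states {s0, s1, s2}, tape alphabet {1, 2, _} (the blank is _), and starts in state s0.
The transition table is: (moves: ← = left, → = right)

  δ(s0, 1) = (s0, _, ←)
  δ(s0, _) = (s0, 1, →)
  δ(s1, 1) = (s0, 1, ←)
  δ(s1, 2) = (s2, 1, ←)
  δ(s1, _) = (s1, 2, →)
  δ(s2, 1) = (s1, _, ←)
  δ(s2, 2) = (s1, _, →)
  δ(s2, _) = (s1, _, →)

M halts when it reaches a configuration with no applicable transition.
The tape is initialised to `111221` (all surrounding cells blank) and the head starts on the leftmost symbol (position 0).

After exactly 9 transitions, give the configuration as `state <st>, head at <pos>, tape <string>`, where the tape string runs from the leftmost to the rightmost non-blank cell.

s0 | __[1]11221   read 1 → write _, move ←, go to s0
s0 | _[_]_11221   read _ → write 1, move →, go to s0
s0 | _1[_]11221   read _ → write 1, move →, go to s0
s0 | _11[1]1221   read 1 → write _, move ←, go to s0
s0 | _1[1]_1221   read 1 → write _, move ←, go to s0
s0 | _[1]__1221   read 1 → write _, move ←, go to s0
s0 | [_]___1221   read _ → write 1, move →, go to s0
s0 | 1[_]__1221   read _ → write 1, move →, go to s0
s0 | 11[_]_1221   read _ → write 1, move →, go to s0
s0 | 111[_]1221
After 9 steps: state s0, head at 1, tape 111_1221.

state s0, head at 1, tape 111_1221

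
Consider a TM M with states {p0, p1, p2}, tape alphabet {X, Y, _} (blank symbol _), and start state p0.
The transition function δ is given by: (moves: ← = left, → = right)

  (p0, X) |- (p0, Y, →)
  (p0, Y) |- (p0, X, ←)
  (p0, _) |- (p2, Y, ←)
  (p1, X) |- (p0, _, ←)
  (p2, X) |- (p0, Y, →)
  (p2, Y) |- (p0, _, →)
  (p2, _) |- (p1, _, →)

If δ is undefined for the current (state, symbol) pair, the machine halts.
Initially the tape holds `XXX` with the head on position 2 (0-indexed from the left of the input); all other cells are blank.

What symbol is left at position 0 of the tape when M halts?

state=p0 head=2 tape=_XX[X]__   (p0,X)→(p0,Y,→)
state=p0 head=3 tape=_XXY[_]_   (p0,_)→(p2,Y,←)
state=p2 head=2 tape=_XX[Y]Y_   (p2,Y)→(p0,_,→)
state=p0 head=3 tape=_XX_[Y]_   (p0,Y)→(p0,X,←)
state=p0 head=2 tape=_XX[_]X_   (p0,_)→(p2,Y,←)
state=p2 head=1 tape=_X[X]YX_   (p2,X)→(p0,Y,→)
state=p0 head=2 tape=_XY[Y]X_   (p0,Y)→(p0,X,←)
state=p0 head=1 tape=_X[Y]XX_   (p0,Y)→(p0,X,←)
state=p0 head=0 tape=_[X]XXX_   (p0,X)→(p0,Y,→)
state=p0 head=1 tape=_Y[X]XX_   (p0,X)→(p0,Y,→)
state=p0 head=2 tape=_YY[X]X_   (p0,X)→(p0,Y,→)
state=p0 head=3 tape=_YYY[X]_   (p0,X)→(p0,Y,→)
state=p0 head=4 tape=_YYYY[_]   (p0,_)→(p2,Y,←)
state=p2 head=3 tape=_YYY[Y]Y   (p2,Y)→(p0,_,→)
state=p0 head=4 tape=_YYY_[Y]   (p0,Y)→(p0,X,←)
state=p0 head=3 tape=_YYY[_]X   (p0,_)→(p2,Y,←)
state=p2 head=2 tape=_YY[Y]YX   (p2,Y)→(p0,_,→)
state=p0 head=3 tape=_YY_[Y]X   (p0,Y)→(p0,X,←)
state=p0 head=2 tape=_YY[_]XX   (p0,_)→(p2,Y,←)
state=p2 head=1 tape=_Y[Y]YXX   (p2,Y)→(p0,_,→)
state=p0 head=2 tape=_Y_[Y]XX   (p0,Y)→(p0,X,←)
state=p0 head=1 tape=_Y[_]XXX   (p0,_)→(p2,Y,←)
state=p2 head=0 tape=_[Y]YXXX   (p2,Y)→(p0,_,→)
state=p0 head=1 tape=__[Y]XXX   (p0,Y)→(p0,X,←)
state=p0 head=0 tape=_[_]XXXX   (p0,_)→(p2,Y,←)
state=p2 head=-1 tape=[_]YXXXX   (p2,_)→(p1,_,→)
state=p1 head=0 tape=_[Y]XXXX
Cell 0 holds Y when M halts.

Y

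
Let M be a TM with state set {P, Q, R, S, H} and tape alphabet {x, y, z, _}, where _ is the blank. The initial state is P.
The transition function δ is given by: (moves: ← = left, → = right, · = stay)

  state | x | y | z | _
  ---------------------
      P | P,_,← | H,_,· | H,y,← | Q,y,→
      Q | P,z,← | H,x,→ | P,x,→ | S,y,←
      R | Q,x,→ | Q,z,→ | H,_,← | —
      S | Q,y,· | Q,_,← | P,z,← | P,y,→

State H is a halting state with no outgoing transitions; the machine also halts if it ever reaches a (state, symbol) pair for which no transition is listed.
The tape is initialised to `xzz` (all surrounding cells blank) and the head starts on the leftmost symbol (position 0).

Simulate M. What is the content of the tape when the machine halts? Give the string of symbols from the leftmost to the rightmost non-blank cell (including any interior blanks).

y__yzz

P | ___[x]zz   read x → write _, move ←, go to P
P | __[_]_zz   read _ → write y, move →, go to Q
Q | __y[_]zz   read _ → write y, move ←, go to S
S | __[y]yzz   read y → write _, move ←, go to Q
Q | _[_]_yzz   read _ → write y, move ←, go to S
S | [_]y_yzz   read _ → write y, move →, go to P
P | y[y]_yzz   read y → write _, move ·, go to H
H | y[_]_yzz
The non-blank tape span at halt is y__yzz.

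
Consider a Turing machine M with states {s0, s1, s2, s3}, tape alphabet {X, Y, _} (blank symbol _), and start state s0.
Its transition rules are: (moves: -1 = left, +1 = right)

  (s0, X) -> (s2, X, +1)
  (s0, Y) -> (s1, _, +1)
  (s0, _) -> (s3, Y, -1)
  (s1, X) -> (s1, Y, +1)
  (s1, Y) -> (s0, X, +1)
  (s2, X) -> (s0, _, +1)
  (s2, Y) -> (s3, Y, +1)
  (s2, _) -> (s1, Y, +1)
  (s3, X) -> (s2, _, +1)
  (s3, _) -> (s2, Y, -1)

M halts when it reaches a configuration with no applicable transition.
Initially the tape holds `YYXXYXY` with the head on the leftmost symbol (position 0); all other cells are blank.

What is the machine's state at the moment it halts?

s3

s0 | [Y]YXXYXY__   read Y → write _, move +1, go to s1
s1 | _[Y]XXYXY__   read Y → write X, move +1, go to s0
s0 | _X[X]XYXY__   read X → write X, move +1, go to s2
s2 | _XX[X]YXY__   read X → write _, move +1, go to s0
s0 | _XX_[Y]XY__   read Y → write _, move +1, go to s1
s1 | _XX__[X]Y__   read X → write Y, move +1, go to s1
s1 | _XX__Y[Y]__   read Y → write X, move +1, go to s0
s0 | _XX__YX[_]_   read _ → write Y, move -1, go to s3
s3 | _XX__Y[X]Y_   read X → write _, move +1, go to s2
s2 | _XX__Y_[Y]_   read Y → write Y, move +1, go to s3
s3 | _XX__Y_Y[_]   read _ → write Y, move -1, go to s2
s2 | _XX__Y_[Y]Y   read Y → write Y, move +1, go to s3
s3 | _XX__Y_Y[Y]
No transition is defined for (s3, Y); M halts in state s3.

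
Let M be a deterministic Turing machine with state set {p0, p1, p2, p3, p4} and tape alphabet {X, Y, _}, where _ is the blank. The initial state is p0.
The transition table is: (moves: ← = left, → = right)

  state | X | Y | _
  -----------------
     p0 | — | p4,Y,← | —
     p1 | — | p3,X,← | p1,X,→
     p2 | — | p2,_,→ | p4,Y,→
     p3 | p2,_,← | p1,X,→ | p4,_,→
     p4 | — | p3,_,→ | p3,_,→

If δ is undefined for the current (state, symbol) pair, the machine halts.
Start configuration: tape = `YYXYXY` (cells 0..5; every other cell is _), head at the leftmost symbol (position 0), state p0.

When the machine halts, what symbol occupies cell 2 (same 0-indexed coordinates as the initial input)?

state=p0 head=0 tape=_[Y]YXYXY   (p0,Y)→(p4,Y,←)
state=p4 head=-1 tape=[_]YYXYXY   (p4,_)→(p3,_,→)
state=p3 head=0 tape=_[Y]YXYXY   (p3,Y)→(p1,X,→)
state=p1 head=1 tape=_X[Y]XYXY   (p1,Y)→(p3,X,←)
state=p3 head=0 tape=_[X]XXYXY   (p3,X)→(p2,_,←)
state=p2 head=-1 tape=[_]_XXYXY   (p2,_)→(p4,Y,→)
state=p4 head=0 tape=Y[_]XXYXY   (p4,_)→(p3,_,→)
state=p3 head=1 tape=Y_[X]XYXY   (p3,X)→(p2,_,←)
state=p2 head=0 tape=Y[_]_XYXY   (p2,_)→(p4,Y,→)
state=p4 head=1 tape=YY[_]XYXY   (p4,_)→(p3,_,→)
state=p3 head=2 tape=YY_[X]YXY   (p3,X)→(p2,_,←)
state=p2 head=1 tape=YY[_]_YXY   (p2,_)→(p4,Y,→)
state=p4 head=2 tape=YYY[_]YXY   (p4,_)→(p3,_,→)
state=p3 head=3 tape=YYY_[Y]XY   (p3,Y)→(p1,X,→)
state=p1 head=4 tape=YYY_X[X]Y
Cell 2 holds _ when M halts.

_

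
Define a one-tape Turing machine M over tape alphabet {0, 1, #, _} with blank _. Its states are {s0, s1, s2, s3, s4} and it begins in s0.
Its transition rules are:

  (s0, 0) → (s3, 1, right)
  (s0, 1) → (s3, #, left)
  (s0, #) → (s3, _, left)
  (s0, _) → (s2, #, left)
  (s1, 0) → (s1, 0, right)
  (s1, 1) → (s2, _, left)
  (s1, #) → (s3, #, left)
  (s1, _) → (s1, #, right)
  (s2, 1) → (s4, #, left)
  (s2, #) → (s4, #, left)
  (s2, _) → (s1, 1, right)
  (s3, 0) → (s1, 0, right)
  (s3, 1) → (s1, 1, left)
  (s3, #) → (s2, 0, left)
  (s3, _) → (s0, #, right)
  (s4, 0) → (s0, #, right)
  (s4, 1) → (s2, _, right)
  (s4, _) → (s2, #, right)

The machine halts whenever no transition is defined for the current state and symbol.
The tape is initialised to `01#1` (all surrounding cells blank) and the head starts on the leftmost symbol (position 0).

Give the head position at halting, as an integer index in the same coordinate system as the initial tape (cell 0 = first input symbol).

-1

state=s0 head=0 tape=_[0]1#1   (s0,0)→(s3,1,right)
state=s3 head=1 tape=_1[1]#1   (s3,1)→(s1,1,left)
state=s1 head=0 tape=_[1]1#1   (s1,1)→(s2,_,left)
state=s2 head=-1 tape=[_]_1#1   (s2,_)→(s1,1,right)
state=s1 head=0 tape=1[_]1#1   (s1,_)→(s1,#,right)
state=s1 head=1 tape=1#[1]#1   (s1,1)→(s2,_,left)
state=s2 head=0 tape=1[#]_#1   (s2,#)→(s4,#,left)
state=s4 head=-1 tape=[1]#_#1   (s4,1)→(s2,_,right)
state=s2 head=0 tape=_[#]_#1   (s2,#)→(s4,#,left)
state=s4 head=-1 tape=[_]#_#1   (s4,_)→(s2,#,right)
state=s2 head=0 tape=#[#]_#1   (s2,#)→(s4,#,left)
state=s4 head=-1 tape=[#]#_#1
At halt the head is at cell -1.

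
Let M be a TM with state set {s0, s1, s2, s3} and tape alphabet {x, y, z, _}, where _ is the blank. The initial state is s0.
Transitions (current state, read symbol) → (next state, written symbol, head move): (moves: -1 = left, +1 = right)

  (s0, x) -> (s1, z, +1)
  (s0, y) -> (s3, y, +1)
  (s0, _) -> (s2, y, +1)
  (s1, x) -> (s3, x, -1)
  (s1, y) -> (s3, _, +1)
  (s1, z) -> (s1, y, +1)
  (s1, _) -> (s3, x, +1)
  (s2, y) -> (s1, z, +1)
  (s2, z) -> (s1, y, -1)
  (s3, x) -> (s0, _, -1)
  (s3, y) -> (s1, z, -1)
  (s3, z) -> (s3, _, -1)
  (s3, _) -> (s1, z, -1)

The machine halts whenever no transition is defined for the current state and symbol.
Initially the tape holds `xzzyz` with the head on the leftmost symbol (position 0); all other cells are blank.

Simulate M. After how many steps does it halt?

s0 | __[x]zzyz   read x → write z, move +1, go to s1
s1 | __z[z]zyz   read z → write y, move +1, go to s1
s1 | __zy[z]yz   read z → write y, move +1, go to s1
s1 | __zyy[y]z   read y → write _, move +1, go to s3
s3 | __zyy_[z]   read z → write _, move -1, go to s3
s3 | __zyy[_]_   read _ → write z, move -1, go to s1
s1 | __zy[y]z_   read y → write _, move +1, go to s3
s3 | __zy_[z]_   read z → write _, move -1, go to s3
s3 | __zy[_]__   read _ → write z, move -1, go to s1
s1 | __z[y]z__   read y → write _, move +1, go to s3
s3 | __z_[z]__   read z → write _, move -1, go to s3
s3 | __z[_]___   read _ → write z, move -1, go to s1
s1 | __[z]z___   read z → write y, move +1, go to s1
s1 | __y[z]___   read z → write y, move +1, go to s1
s1 | __yy[_]__   read _ → write x, move +1, go to s3
s3 | __yyx[_]_   read _ → write z, move -1, go to s1
s1 | __yy[x]z_   read x → write x, move -1, go to s3
s3 | __y[y]xz_   read y → write z, move -1, go to s1
s1 | __[y]zxz_   read y → write _, move +1, go to s3
s3 | ___[z]xz_   read z → write _, move -1, go to s3
s3 | __[_]_xz_   read _ → write z, move -1, go to s1
s1 | _[_]z_xz_   read _ → write x, move +1, go to s3
s3 | _x[z]_xz_   read z → write _, move -1, go to s3
s3 | _[x]__xz_   read x → write _, move -1, go to s0
s0 | [_]___xz_   read _ → write y, move +1, go to s2
s2 | y[_]__xz_
M halts after 25 transitions.

25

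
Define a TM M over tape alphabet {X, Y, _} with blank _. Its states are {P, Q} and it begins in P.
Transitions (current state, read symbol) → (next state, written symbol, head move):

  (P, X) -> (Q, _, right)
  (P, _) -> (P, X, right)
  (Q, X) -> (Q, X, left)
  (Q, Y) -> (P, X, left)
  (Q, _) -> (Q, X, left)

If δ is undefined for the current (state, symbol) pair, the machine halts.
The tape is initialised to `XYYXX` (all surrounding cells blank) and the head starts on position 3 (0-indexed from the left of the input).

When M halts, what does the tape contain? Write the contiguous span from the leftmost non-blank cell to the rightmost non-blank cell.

state=P head=3 tape=XYY[X]X   (P,X)→(Q,_,right)
state=Q head=4 tape=XYY_[X]   (Q,X)→(Q,X,left)
state=Q head=3 tape=XYY[_]X   (Q,_)→(Q,X,left)
state=Q head=2 tape=XY[Y]XX   (Q,Y)→(P,X,left)
state=P head=1 tape=X[Y]XXX
The non-blank tape span at halt is XYXXX.

XYXXX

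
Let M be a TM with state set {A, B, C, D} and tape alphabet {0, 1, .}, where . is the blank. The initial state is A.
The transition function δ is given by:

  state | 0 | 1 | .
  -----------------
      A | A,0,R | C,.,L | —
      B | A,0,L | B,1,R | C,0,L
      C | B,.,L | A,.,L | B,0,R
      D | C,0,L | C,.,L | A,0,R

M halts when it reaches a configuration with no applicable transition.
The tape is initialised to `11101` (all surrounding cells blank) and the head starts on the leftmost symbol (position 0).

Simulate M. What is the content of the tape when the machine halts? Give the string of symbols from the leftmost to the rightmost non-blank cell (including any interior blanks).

00.01101

A | ...[1]1101   read 1 → write ., move L, go to C
C | ..[.].1101   read . → write 0, move R, go to B
B | ..0[.]1101   read . → write 0, move L, go to C
C | ..[0]01101   read 0 → write ., move L, go to B
B | .[.].01101   read . → write 0, move L, go to C
C | [.]0.01101   read . → write 0, move R, go to B
B | 0[0].01101   read 0 → write 0, move L, go to A
A | [0]0.01101   read 0 → write 0, move R, go to A
A | 0[0].01101   read 0 → write 0, move R, go to A
A | 00[.]01101
The non-blank tape span at halt is 00.01101.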